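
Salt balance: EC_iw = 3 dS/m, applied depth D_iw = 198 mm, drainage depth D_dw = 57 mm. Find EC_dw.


EC_dw = EC_iw * D_iw / D_dw
EC_dw = 3 * 198 / 57
EC_dw = 594 / 57

10.4211 dS/m


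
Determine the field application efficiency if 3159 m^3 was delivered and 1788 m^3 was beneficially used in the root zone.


Ea = V_root / V_field * 100 = 1788 / 3159 * 100 = 56.6002%

56.6002 %


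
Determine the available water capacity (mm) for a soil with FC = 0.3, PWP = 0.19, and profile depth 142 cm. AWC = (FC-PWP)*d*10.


AWC = (FC - PWP) * d * 10
AWC = (0.3 - 0.19) * 142 * 10
AWC = 0.1100 * 142 * 10

156.2000 mm


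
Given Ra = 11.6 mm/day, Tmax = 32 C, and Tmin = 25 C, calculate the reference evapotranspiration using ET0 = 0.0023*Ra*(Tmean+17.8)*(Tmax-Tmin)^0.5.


Tmean = (Tmax + Tmin)/2 = (32 + 25)/2 = 28.5
ET0 = 0.0023 * 11.6 * (28.5 + 17.8) * sqrt(32 - 25)
ET0 = 0.0023 * 11.6 * 46.3 * 2.645751

3.2683 mm/day


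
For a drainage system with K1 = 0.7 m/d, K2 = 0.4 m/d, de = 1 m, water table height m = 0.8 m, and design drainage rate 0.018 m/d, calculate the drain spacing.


S^2 = 8*K2*de*m/q + 4*K1*m^2/q
S^2 = 8*0.4*1*0.8/0.018 + 4*0.7*0.8^2/0.018
S = sqrt(241.7778)

15.5492 m


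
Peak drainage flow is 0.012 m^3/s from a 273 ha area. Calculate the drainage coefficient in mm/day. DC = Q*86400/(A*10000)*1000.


DC = Q * 86400 / (A * 10000) * 1000
DC = 0.012 * 86400 / (273 * 10000) * 1000
DC = 1036800.0000 / 2730000

0.3798 mm/day


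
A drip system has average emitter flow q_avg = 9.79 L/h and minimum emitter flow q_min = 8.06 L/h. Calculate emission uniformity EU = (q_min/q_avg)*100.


EU = (q_min/q_avg)*100 = (8.06/9.79)*100 = 82.3289%

82.3289 %


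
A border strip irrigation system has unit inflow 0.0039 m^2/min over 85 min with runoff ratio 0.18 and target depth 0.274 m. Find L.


L = q*t/((1+r)*Z)
L = 0.0039*85/((1+0.18)*0.274)
L = 0.3315/0.32332

1.0253 m


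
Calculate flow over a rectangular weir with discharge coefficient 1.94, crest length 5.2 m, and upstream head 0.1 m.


Q = C * L * H^(3/2) = 1.94 * 5.2 * 0.1^1.5 = 1.94 * 5.2 * 0.031623

0.3190 m^3/s


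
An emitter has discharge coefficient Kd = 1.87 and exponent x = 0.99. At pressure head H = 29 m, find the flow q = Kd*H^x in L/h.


q = Kd * H^x = 1.87 * 29^0.99 = 1.87 * 28.039742

52.4343 L/h


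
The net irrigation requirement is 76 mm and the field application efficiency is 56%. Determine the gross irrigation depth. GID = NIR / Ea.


Ea = 56% = 0.56
GID = NIR / Ea = 76 / 0.56 = 135.7143 mm

135.7143 mm


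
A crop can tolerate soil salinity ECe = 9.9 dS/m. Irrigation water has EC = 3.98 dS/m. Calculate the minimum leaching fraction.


LR = ECiw / (5*ECe - ECiw)
LR = 3.98 / (5*9.9 - 3.98)
LR = 3.98 / 45.5200

0.0874


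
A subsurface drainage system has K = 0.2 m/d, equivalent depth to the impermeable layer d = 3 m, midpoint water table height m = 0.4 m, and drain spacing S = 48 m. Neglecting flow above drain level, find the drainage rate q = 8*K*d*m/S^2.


q = 8*K*d*m/S^2
q = 8*0.2*3*0.4/48^2
q = 1.9200 / 2304

8.3333e-04 m/d


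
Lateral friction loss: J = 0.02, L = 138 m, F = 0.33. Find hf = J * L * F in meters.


hf = J * L * F = 0.02 * 138 * 0.33 = 0.9108 m

0.9108 m


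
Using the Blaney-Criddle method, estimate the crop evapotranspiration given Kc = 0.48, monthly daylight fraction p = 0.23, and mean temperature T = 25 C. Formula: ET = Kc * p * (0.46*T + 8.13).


ET = Kc * p * (0.46*T + 8.13)
ET = 0.48 * 0.23 * (0.46*25 + 8.13)
ET = 0.48 * 0.23 * 19.6300

2.1672 mm/day


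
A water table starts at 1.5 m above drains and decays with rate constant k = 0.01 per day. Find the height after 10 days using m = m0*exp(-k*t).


m = m0 * exp(-k*t)
m = 1.5 * exp(-0.01 * 10)
m = 1.5 * exp(-0.1000)

1.3573 m


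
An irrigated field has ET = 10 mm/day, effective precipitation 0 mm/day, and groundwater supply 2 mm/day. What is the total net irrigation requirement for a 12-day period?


Daily deficit = ET - Pe - GW = 10 - 0 - 2 = 8 mm/day
NIR = 8 * 12 = 96 mm

96.0000 mm


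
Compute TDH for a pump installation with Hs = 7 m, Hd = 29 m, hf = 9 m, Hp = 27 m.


TDH = Hs + Hd + hf + Hp = 7 + 29 + 9 + 27 = 72

72 m


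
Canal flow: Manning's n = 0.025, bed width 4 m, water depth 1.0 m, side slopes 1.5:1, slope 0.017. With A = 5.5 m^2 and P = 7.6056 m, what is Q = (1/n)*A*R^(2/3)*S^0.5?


R = A/P = 5.5/7.6056 = 0.723151
Q = (1/0.025) * 5.5 * 0.723151^(2/3) * 0.017^0.5

23.1100 m^3/s


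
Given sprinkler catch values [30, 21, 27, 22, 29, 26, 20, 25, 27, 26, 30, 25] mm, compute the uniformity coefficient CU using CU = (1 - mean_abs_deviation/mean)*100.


mean = 25.666667 mm
MAD = 2.555556 mm
CU = (1 - 2.555556/25.666667)*100

90.0433 %


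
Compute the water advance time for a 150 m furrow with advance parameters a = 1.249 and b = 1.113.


t = (L/a)^(1/b)
t = (150/1.249)^(1/1.113)
t = 120.096077^(1/1.113)

73.8584 min


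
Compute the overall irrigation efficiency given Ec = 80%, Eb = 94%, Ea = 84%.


Ec = 0.8, Eb = 0.94, Ea = 0.84
E = 0.8 * 0.94 * 0.84 * 100 = 63.1680%

63.1680 %


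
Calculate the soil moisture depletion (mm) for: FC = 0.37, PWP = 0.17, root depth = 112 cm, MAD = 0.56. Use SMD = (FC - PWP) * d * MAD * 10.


SMD = (FC - PWP) * d * MAD * 10
SMD = (0.37 - 0.17) * 112 * 0.56 * 10
SMD = 0.2000 * 112 * 0.56 * 10

125.4400 mm


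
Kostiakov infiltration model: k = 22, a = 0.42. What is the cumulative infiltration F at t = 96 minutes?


F = k * t^a = 22 * 96^0.42
F = 22 * 6.800705

149.6155 mm


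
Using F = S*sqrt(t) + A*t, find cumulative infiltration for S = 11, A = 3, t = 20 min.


F = S*sqrt(t) + A*t
F = 11*sqrt(20) + 3*20
F = 11*4.472136 + 60

109.1935 mm


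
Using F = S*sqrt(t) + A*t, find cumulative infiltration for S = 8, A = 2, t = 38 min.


F = S*sqrt(t) + A*t
F = 8*sqrt(38) + 2*38
F = 8*6.164414 + 76

125.3153 mm


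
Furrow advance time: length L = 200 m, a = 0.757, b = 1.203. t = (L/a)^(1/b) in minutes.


t = (L/a)^(1/b)
t = (200/0.757)^(1/1.203)
t = 264.200793^(1/1.203)

103.0968 min


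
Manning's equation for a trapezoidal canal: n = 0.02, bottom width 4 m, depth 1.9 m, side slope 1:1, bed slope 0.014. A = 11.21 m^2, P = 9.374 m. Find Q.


R = A/P = 11.21/9.374 = 1.195861
Q = (1/0.02) * 11.21 * 1.195861^(2/3) * 0.014^0.5

74.7183 m^3/s


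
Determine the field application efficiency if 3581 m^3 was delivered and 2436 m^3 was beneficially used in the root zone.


Ea = V_root / V_field * 100 = 2436 / 3581 * 100 = 68.0257%

68.0257 %


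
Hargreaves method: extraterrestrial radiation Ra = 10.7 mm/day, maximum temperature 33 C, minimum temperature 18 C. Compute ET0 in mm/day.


Tmean = (Tmax + Tmin)/2 = (33 + 18)/2 = 25.5
ET0 = 0.0023 * 10.7 * (25.5 + 17.8) * sqrt(33 - 18)
ET0 = 0.0023 * 10.7 * 43.3 * 3.872983

4.1271 mm/day


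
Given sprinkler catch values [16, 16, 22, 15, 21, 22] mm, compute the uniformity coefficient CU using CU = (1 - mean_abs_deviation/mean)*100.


mean = 18.666667 mm
MAD = 3.000000 mm
CU = (1 - 3.000000/18.666667)*100

83.9286 %


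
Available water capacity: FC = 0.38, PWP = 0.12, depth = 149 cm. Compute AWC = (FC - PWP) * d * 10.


AWC = (FC - PWP) * d * 10
AWC = (0.38 - 0.12) * 149 * 10
AWC = 0.2600 * 149 * 10

387.4000 mm


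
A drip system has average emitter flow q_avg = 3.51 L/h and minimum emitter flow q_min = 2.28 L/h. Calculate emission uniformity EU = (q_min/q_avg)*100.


EU = (q_min/q_avg)*100 = (2.28/3.51)*100 = 64.9573%

64.9573 %


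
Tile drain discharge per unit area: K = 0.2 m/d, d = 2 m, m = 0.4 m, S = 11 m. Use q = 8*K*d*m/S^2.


q = 8*K*d*m/S^2
q = 8*0.2*2*0.4/11^2
q = 1.2800 / 121

0.0106 m/d


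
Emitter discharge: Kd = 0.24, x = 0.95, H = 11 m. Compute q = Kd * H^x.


q = Kd * H^x = 0.24 * 11^0.95 = 0.24 * 9.757152

2.3417 L/h


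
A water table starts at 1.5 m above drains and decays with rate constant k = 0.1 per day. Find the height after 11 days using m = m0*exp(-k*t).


m = m0 * exp(-k*t)
m = 1.5 * exp(-0.1 * 11)
m = 1.5 * exp(-1.1000)

0.4993 m


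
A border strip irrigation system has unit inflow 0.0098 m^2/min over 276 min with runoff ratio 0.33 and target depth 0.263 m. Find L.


L = q*t/((1+r)*Z)
L = 0.0098*276/((1+0.33)*0.263)
L = 2.7048/0.34979

7.7326 m


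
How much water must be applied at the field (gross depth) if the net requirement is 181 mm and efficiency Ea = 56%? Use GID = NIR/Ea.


Ea = 56% = 0.56
GID = NIR / Ea = 181 / 0.56 = 323.2143 mm

323.2143 mm


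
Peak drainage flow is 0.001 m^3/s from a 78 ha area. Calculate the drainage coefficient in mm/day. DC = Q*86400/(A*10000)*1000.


DC = Q * 86400 / (A * 10000) * 1000
DC = 0.001 * 86400 / (78 * 10000) * 1000
DC = 86400.0000 / 780000

0.1108 mm/day


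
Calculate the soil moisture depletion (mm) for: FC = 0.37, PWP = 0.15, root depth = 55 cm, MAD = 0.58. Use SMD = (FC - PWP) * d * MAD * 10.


SMD = (FC - PWP) * d * MAD * 10
SMD = (0.37 - 0.15) * 55 * 0.58 * 10
SMD = 0.2200 * 55 * 0.58 * 10

70.1800 mm


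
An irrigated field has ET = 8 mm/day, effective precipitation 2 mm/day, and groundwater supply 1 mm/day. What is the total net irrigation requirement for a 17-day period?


Daily deficit = ET - Pe - GW = 8 - 2 - 1 = 5 mm/day
NIR = 5 * 17 = 85 mm

85.0000 mm


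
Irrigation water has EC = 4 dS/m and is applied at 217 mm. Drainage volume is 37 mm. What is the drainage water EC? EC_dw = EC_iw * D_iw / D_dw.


EC_dw = EC_iw * D_iw / D_dw
EC_dw = 4 * 217 / 37
EC_dw = 868 / 37

23.4595 dS/m


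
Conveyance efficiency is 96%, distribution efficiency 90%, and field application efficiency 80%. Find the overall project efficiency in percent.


Ec = 0.96, Eb = 0.9, Ea = 0.8
E = 0.96 * 0.9 * 0.8 * 100 = 69.1200%

69.1200 %


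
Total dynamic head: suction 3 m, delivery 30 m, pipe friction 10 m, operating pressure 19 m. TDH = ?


TDH = Hs + Hd + hf + Hp = 3 + 30 + 10 + 19 = 62

62 m


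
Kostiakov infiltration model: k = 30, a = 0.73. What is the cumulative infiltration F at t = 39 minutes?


F = k * t^a = 30 * 39^0.73
F = 30 * 14.503645

435.1094 mm


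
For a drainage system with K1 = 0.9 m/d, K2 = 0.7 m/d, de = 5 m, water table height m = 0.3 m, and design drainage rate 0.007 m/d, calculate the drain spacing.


S^2 = 8*K2*de*m/q + 4*K1*m^2/q
S^2 = 8*0.7*5*0.3/0.007 + 4*0.9*0.3^2/0.007
S = sqrt(1246.2857)

35.3028 m


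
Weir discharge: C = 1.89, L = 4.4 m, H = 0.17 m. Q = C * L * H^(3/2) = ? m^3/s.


Q = C * L * H^(3/2) = 1.89 * 4.4 * 0.17^1.5 = 1.89 * 4.4 * 0.070093

0.5829 m^3/s


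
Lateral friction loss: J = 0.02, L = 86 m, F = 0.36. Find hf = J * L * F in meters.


hf = J * L * F = 0.02 * 86 * 0.36 = 0.6192 m

0.6192 m


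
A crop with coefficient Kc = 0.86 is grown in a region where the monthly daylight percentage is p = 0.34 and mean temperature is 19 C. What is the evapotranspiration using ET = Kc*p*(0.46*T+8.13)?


ET = Kc * p * (0.46*T + 8.13)
ET = 0.86 * 0.34 * (0.46*19 + 8.13)
ET = 0.86 * 0.34 * 16.8700

4.9328 mm/day


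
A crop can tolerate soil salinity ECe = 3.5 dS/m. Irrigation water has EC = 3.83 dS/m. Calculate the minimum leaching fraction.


LR = ECiw / (5*ECe - ECiw)
LR = 3.83 / (5*3.5 - 3.83)
LR = 3.83 / 13.6700

0.2802


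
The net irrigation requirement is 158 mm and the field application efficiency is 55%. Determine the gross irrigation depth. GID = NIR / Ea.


Ea = 55% = 0.55
GID = NIR / Ea = 158 / 0.55 = 287.2727 mm

287.2727 mm


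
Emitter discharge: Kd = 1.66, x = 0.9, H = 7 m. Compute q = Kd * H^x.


q = Kd * H^x = 1.66 * 7^0.9 = 1.66 * 5.762199

9.5653 L/h


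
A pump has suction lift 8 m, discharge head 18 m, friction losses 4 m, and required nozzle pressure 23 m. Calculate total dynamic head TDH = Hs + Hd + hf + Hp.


TDH = Hs + Hd + hf + Hp = 8 + 18 + 4 + 23 = 53

53 m


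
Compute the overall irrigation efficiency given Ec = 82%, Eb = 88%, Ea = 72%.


Ec = 0.82, Eb = 0.88, Ea = 0.72
E = 0.82 * 0.88 * 0.72 * 100 = 51.9552%

51.9552 %


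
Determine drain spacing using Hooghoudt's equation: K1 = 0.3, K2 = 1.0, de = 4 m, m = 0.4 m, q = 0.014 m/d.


S^2 = 8*K2*de*m/q + 4*K1*m^2/q
S^2 = 8*1.0*4*0.4/0.014 + 4*0.3*0.4^2/0.014
S = sqrt(928.0000)

30.4631 m


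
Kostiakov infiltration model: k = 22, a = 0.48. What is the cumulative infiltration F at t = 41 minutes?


F = k * t^a = 22 * 41^0.48
F = 22 * 5.944786

130.7853 mm


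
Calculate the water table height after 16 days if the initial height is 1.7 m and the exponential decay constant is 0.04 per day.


m = m0 * exp(-k*t)
m = 1.7 * exp(-0.04 * 16)
m = 1.7 * exp(-0.6400)

0.8964 m


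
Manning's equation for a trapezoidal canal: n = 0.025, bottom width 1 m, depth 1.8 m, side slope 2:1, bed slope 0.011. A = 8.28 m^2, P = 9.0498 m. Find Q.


R = A/P = 8.28/9.0498 = 0.914937
Q = (1/0.025) * 8.28 * 0.914937^(2/3) * 0.011^0.5

32.7376 m^3/s


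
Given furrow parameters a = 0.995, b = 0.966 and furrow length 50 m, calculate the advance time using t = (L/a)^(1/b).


t = (L/a)^(1/b)
t = (50/0.995)^(1/0.966)
t = 50.251256^(1/0.966)

57.6795 min


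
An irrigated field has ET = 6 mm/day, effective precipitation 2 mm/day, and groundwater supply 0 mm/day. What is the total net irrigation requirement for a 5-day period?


Daily deficit = ET - Pe - GW = 6 - 2 - 0 = 4 mm/day
NIR = 4 * 5 = 20 mm

20.0000 mm


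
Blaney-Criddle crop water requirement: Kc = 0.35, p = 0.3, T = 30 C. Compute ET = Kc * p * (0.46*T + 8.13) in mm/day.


ET = Kc * p * (0.46*T + 8.13)
ET = 0.35 * 0.3 * (0.46*30 + 8.13)
ET = 0.35 * 0.3 * 21.9300

2.3026 mm/day


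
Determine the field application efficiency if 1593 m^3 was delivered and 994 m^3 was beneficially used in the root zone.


Ea = V_root / V_field * 100 = 994 / 1593 * 100 = 62.3980%

62.3980 %


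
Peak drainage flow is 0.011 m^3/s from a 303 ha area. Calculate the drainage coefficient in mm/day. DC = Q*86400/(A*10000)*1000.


DC = Q * 86400 / (A * 10000) * 1000
DC = 0.011 * 86400 / (303 * 10000) * 1000
DC = 950400.0000 / 3030000

0.3137 mm/day


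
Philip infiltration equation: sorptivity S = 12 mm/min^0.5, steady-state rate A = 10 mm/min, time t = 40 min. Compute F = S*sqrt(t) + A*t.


F = S*sqrt(t) + A*t
F = 12*sqrt(40) + 10*40
F = 12*6.324555 + 400

475.8947 mm


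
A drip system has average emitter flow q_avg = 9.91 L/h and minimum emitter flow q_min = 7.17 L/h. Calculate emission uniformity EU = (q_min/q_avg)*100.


EU = (q_min/q_avg)*100 = (7.17/9.91)*100 = 72.3512%

72.3512 %


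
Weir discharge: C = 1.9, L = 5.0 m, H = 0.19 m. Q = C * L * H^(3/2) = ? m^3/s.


Q = C * L * H^(3/2) = 1.9 * 5.0 * 0.19^1.5 = 1.9 * 5.0 * 0.082819

0.7868 m^3/s


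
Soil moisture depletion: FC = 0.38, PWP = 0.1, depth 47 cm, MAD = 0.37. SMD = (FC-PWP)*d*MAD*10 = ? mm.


SMD = (FC - PWP) * d * MAD * 10
SMD = (0.38 - 0.1) * 47 * 0.37 * 10
SMD = 0.2800 * 47 * 0.37 * 10

48.6920 mm


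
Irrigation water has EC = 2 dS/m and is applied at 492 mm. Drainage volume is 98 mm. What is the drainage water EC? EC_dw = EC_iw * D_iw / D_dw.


EC_dw = EC_iw * D_iw / D_dw
EC_dw = 2 * 492 / 98
EC_dw = 984 / 98

10.0408 dS/m


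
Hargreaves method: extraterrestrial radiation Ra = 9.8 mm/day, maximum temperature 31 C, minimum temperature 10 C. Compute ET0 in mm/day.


Tmean = (Tmax + Tmin)/2 = (31 + 10)/2 = 20.5
ET0 = 0.0023 * 9.8 * (20.5 + 17.8) * sqrt(31 - 10)
ET0 = 0.0023 * 9.8 * 38.3 * 4.582576

3.9561 mm/day


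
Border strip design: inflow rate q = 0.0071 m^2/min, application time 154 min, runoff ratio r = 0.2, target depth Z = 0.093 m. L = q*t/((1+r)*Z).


L = q*t/((1+r)*Z)
L = 0.0071*154/((1+0.2)*0.093)
L = 1.0934/0.1116

9.7975 m


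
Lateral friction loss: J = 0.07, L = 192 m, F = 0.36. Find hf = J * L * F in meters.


hf = J * L * F = 0.07 * 192 * 0.36 = 4.8384 m

4.8384 m


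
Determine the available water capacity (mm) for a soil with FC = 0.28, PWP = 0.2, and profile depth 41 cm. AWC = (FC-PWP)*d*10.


AWC = (FC - PWP) * d * 10
AWC = (0.28 - 0.2) * 41 * 10
AWC = 0.0800 * 41 * 10

32.8000 mm


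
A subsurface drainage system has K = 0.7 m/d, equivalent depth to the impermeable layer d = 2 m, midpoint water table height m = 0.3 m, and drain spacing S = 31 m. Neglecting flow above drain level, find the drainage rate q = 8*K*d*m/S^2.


q = 8*K*d*m/S^2
q = 8*0.7*2*0.3/31^2
q = 3.3600 / 961

0.0035 m/d


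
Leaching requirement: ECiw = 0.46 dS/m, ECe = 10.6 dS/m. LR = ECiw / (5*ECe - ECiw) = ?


LR = ECiw / (5*ECe - ECiw)
LR = 0.46 / (5*10.6 - 0.46)
LR = 0.46 / 52.5400

0.0088


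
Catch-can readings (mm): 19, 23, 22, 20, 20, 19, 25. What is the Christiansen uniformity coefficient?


mean = 21.142857 mm
MAD = 1.877551 mm
CU = (1 - 1.877551/21.142857)*100

91.1197 %


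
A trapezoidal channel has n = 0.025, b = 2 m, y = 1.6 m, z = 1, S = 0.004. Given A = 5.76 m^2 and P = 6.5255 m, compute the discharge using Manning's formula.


R = A/P = 5.76/6.5255 = 0.882691
Q = (1/0.025) * 5.76 * 0.882691^(2/3) * 0.004^0.5

13.4086 m^3/s


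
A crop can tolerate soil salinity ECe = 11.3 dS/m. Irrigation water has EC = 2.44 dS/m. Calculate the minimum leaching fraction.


LR = ECiw / (5*ECe - ECiw)
LR = 2.44 / (5*11.3 - 2.44)
LR = 2.44 / 54.0600

0.0451


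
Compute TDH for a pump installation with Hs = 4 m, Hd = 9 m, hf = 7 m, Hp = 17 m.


TDH = Hs + Hd + hf + Hp = 4 + 9 + 7 + 17 = 37

37 m


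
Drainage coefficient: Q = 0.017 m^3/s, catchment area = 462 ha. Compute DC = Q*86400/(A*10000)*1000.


DC = Q * 86400 / (A * 10000) * 1000
DC = 0.017 * 86400 / (462 * 10000) * 1000
DC = 1468800.0000 / 4620000

0.3179 mm/day


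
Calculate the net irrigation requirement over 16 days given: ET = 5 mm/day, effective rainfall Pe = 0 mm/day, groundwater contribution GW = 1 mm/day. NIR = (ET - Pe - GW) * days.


Daily deficit = ET - Pe - GW = 5 - 0 - 1 = 4 mm/day
NIR = 4 * 16 = 64 mm

64.0000 mm


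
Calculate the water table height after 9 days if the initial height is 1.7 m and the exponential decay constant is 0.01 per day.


m = m0 * exp(-k*t)
m = 1.7 * exp(-0.01 * 9)
m = 1.7 * exp(-0.0900)

1.5537 m


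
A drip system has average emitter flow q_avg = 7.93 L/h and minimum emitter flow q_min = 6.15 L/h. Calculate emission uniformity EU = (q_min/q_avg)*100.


EU = (q_min/q_avg)*100 = (6.15/7.93)*100 = 77.5536%

77.5536 %


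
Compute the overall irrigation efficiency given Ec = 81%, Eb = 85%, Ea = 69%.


Ec = 0.81, Eb = 0.85, Ea = 0.69
E = 0.81 * 0.85 * 0.69 * 100 = 47.5065%

47.5065 %


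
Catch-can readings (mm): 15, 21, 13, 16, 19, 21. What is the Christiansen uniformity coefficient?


mean = 17.500000 mm
MAD = 2.833333 mm
CU = (1 - 2.833333/17.500000)*100

83.8095 %


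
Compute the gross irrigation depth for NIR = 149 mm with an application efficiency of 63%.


Ea = 63% = 0.63
GID = NIR / Ea = 149 / 0.63 = 236.5079 mm

236.5079 mm


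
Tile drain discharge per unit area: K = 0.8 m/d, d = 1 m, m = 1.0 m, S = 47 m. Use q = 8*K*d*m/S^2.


q = 8*K*d*m/S^2
q = 8*0.8*1*1.0/47^2
q = 6.4000 / 2209

0.0029 m/d


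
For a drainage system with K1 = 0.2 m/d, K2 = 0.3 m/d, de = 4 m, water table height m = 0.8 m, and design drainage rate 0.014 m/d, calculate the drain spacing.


S^2 = 8*K2*de*m/q + 4*K1*m^2/q
S^2 = 8*0.3*4*0.8/0.014 + 4*0.2*0.8^2/0.014
S = sqrt(585.1429)

24.1897 m


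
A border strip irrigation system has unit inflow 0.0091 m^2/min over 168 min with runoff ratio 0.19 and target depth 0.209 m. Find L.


L = q*t/((1+r)*Z)
L = 0.0091*168/((1+0.19)*0.209)
L = 1.5288/0.24871

6.1469 m


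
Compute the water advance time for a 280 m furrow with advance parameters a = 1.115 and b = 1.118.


t = (L/a)^(1/b)
t = (280/1.115)^(1/1.118)
t = 251.121076^(1/1.118)

140.1477 min


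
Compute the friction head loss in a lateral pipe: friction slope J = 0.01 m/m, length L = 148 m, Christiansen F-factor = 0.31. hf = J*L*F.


hf = J * L * F = 0.01 * 148 * 0.31 = 0.4588 m

0.4588 m


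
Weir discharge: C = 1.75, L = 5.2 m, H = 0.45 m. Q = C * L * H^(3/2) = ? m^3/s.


Q = C * L * H^(3/2) = 1.75 * 5.2 * 0.45^1.5 = 1.75 * 5.2 * 0.301869

2.7470 m^3/s


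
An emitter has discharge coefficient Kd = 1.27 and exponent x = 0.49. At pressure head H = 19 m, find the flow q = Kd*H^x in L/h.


q = Kd * H^x = 1.27 * 19^0.49 = 1.27 * 4.232425

5.3752 L/h


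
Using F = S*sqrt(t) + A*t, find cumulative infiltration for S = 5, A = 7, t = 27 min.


F = S*sqrt(t) + A*t
F = 5*sqrt(27) + 7*27
F = 5*5.196152 + 189

214.9808 mm


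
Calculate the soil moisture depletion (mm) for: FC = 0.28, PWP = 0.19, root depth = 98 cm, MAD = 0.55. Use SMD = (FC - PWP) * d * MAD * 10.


SMD = (FC - PWP) * d * MAD * 10
SMD = (0.28 - 0.19) * 98 * 0.55 * 10
SMD = 0.0900 * 98 * 0.55 * 10

48.5100 mm


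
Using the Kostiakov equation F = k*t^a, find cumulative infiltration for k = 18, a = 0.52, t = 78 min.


F = k * t^a = 18 * 78^0.52
F = 18 * 9.635831

173.4450 mm


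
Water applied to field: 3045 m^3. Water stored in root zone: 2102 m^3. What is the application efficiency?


Ea = V_root / V_field * 100 = 2102 / 3045 * 100 = 69.0312%

69.0312 %


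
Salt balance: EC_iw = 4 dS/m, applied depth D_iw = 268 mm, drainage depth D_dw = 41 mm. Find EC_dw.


EC_dw = EC_iw * D_iw / D_dw
EC_dw = 4 * 268 / 41
EC_dw = 1072 / 41

26.1463 dS/m


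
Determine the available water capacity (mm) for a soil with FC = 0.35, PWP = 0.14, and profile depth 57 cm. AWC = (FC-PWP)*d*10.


AWC = (FC - PWP) * d * 10
AWC = (0.35 - 0.14) * 57 * 10
AWC = 0.2100 * 57 * 10

119.7000 mm


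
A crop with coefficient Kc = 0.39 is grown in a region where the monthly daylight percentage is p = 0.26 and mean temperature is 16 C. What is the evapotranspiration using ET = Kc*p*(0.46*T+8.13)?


ET = Kc * p * (0.46*T + 8.13)
ET = 0.39 * 0.26 * (0.46*16 + 8.13)
ET = 0.39 * 0.26 * 15.4900

1.5707 mm/day


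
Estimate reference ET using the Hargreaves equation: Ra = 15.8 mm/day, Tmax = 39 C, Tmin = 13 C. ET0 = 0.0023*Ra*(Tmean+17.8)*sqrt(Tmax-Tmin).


Tmean = (Tmax + Tmin)/2 = (39 + 13)/2 = 26.0
ET0 = 0.0023 * 15.8 * (26.0 + 17.8) * sqrt(39 - 13)
ET0 = 0.0023 * 15.8 * 43.8 * 5.099020

8.1161 mm/day


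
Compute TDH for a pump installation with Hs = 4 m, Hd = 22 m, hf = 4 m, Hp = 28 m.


TDH = Hs + Hd + hf + Hp = 4 + 22 + 4 + 28 = 58

58 m


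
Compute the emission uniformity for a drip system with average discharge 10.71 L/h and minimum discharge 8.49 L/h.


EU = (q_min/q_avg)*100 = (8.49/10.71)*100 = 79.2717%

79.2717 %


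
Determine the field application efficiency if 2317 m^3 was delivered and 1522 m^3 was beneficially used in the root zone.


Ea = V_root / V_field * 100 = 1522 / 2317 * 100 = 65.6884%

65.6884 %


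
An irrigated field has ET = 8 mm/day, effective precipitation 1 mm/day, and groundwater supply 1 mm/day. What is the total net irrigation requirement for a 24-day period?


Daily deficit = ET - Pe - GW = 8 - 1 - 1 = 6 mm/day
NIR = 6 * 24 = 144 mm

144.0000 mm


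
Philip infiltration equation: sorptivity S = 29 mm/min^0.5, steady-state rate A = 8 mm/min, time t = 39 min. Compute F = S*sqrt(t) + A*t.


F = S*sqrt(t) + A*t
F = 29*sqrt(39) + 8*39
F = 29*6.244998 + 312

493.1049 mm


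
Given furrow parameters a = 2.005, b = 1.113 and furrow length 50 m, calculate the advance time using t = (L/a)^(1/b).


t = (L/a)^(1/b)
t = (50/2.005)^(1/1.113)
t = 24.937656^(1/1.113)

17.9902 min


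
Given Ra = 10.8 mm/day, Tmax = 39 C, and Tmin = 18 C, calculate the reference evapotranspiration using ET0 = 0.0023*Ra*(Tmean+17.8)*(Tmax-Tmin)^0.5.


Tmean = (Tmax + Tmin)/2 = (39 + 18)/2 = 28.5
ET0 = 0.0023 * 10.8 * (28.5 + 17.8) * sqrt(39 - 18)
ET0 = 0.0023 * 10.8 * 46.3 * 4.582576

5.2704 mm/day


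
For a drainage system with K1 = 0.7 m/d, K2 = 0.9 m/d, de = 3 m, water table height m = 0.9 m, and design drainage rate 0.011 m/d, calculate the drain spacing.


S^2 = 8*K2*de*m/q + 4*K1*m^2/q
S^2 = 8*0.9*3*0.9/0.011 + 4*0.7*0.9^2/0.011
S = sqrt(1973.4545)

44.4236 m


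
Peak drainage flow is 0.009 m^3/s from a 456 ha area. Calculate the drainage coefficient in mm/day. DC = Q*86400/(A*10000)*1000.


DC = Q * 86400 / (A * 10000) * 1000
DC = 0.009 * 86400 / (456 * 10000) * 1000
DC = 777600.0000 / 4560000

0.1705 mm/day


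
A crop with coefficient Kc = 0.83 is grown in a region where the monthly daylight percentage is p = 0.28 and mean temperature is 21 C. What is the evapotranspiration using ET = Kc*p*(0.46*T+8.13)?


ET = Kc * p * (0.46*T + 8.13)
ET = 0.83 * 0.28 * (0.46*21 + 8.13)
ET = 0.83 * 0.28 * 17.7900

4.1344 mm/day


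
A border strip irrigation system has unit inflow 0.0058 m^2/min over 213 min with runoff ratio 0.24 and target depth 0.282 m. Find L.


L = q*t/((1+r)*Z)
L = 0.0058*213/((1+0.24)*0.282)
L = 1.2354/0.34968

3.5329 m


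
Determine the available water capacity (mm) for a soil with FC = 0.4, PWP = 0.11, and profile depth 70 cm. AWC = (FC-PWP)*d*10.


AWC = (FC - PWP) * d * 10
AWC = (0.4 - 0.11) * 70 * 10
AWC = 0.2900 * 70 * 10

203.0000 mm


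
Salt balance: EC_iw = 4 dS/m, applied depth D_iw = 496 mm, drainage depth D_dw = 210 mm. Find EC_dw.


EC_dw = EC_iw * D_iw / D_dw
EC_dw = 4 * 496 / 210
EC_dw = 1984 / 210

9.4476 dS/m


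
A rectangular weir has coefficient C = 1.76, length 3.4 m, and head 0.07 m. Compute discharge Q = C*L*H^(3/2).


Q = C * L * H^(3/2) = 1.76 * 3.4 * 0.07^1.5 = 1.76 * 3.4 * 0.018520

0.1108 m^3/s


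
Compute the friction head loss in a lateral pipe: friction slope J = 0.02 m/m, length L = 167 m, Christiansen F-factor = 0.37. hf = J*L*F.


hf = J * L * F = 0.02 * 167 * 0.37 = 1.2358 m

1.2358 m


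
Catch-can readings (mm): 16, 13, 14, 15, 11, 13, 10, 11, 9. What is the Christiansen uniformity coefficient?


mean = 12.444444 mm
MAD = 1.950617 mm
CU = (1 - 1.950617/12.444444)*100

84.3254 %


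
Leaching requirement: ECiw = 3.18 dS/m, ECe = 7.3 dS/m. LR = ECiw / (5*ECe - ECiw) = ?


LR = ECiw / (5*ECe - ECiw)
LR = 3.18 / (5*7.3 - 3.18)
LR = 3.18 / 33.3200

0.0954


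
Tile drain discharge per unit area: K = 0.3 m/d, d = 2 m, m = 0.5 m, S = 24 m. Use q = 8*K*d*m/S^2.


q = 8*K*d*m/S^2
q = 8*0.3*2*0.5/24^2
q = 2.4000 / 576

0.0042 m/d


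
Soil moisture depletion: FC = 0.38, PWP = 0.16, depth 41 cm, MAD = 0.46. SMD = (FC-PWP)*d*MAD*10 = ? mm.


SMD = (FC - PWP) * d * MAD * 10
SMD = (0.38 - 0.16) * 41 * 0.46 * 10
SMD = 0.2200 * 41 * 0.46 * 10

41.4920 mm


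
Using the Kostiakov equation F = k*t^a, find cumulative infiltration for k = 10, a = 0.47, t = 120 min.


F = k * t^a = 10 * 120^0.47
F = 10 * 9.488885

94.8888 mm


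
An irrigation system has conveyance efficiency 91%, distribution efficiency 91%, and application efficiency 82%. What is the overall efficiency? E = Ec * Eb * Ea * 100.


Ec = 0.91, Eb = 0.91, Ea = 0.82
E = 0.91 * 0.91 * 0.82 * 100 = 67.9042%

67.9042 %


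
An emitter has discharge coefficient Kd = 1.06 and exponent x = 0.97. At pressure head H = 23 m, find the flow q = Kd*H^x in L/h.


q = Kd * H^x = 1.06 * 23^0.97 = 1.06 * 20.935146

22.1913 L/h


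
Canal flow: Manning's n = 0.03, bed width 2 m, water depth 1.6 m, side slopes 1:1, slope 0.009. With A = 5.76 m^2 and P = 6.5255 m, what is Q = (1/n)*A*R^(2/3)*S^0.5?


R = A/P = 5.76/6.5255 = 0.882691
Q = (1/0.03) * 5.76 * 0.882691^(2/3) * 0.009^0.5

16.7608 m^3/s


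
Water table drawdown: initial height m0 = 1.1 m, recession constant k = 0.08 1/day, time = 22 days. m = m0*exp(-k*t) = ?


m = m0 * exp(-k*t)
m = 1.1 * exp(-0.08 * 22)
m = 1.1 * exp(-1.7600)

0.1892 m


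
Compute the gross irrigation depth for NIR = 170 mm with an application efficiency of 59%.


Ea = 59% = 0.59
GID = NIR / Ea = 170 / 0.59 = 288.1356 mm

288.1356 mm


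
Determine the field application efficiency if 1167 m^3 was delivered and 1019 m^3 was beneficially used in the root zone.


Ea = V_root / V_field * 100 = 1019 / 1167 * 100 = 87.3179%

87.3179 %


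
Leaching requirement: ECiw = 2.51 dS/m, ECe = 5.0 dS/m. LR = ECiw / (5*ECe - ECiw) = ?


LR = ECiw / (5*ECe - ECiw)
LR = 2.51 / (5*5.0 - 2.51)
LR = 2.51 / 22.4900

0.1116


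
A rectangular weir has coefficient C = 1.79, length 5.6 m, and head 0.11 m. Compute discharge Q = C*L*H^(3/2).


Q = C * L * H^(3/2) = 1.79 * 5.6 * 0.11^1.5 = 1.79 * 5.6 * 0.036483

0.3657 m^3/s


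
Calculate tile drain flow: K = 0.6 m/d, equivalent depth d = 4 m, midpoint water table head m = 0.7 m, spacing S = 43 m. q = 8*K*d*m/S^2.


q = 8*K*d*m/S^2
q = 8*0.6*4*0.7/43^2
q = 13.4400 / 1849

0.0073 m/d


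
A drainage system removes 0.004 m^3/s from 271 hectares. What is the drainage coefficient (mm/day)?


DC = Q * 86400 / (A * 10000) * 1000
DC = 0.004 * 86400 / (271 * 10000) * 1000
DC = 345600.0000 / 2710000

0.1275 mm/day


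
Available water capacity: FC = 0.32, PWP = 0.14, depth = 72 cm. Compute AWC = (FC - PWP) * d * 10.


AWC = (FC - PWP) * d * 10
AWC = (0.32 - 0.14) * 72 * 10
AWC = 0.1800 * 72 * 10

129.6000 mm


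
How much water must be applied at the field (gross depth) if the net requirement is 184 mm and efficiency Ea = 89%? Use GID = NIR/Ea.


Ea = 89% = 0.89
GID = NIR / Ea = 184 / 0.89 = 206.7416 mm

206.7416 mm


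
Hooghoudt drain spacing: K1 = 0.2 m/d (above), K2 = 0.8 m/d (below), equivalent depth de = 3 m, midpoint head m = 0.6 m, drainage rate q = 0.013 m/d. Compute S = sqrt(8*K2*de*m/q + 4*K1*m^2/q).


S^2 = 8*K2*de*m/q + 4*K1*m^2/q
S^2 = 8*0.8*3*0.6/0.013 + 4*0.2*0.6^2/0.013
S = sqrt(908.3077)

30.1381 m


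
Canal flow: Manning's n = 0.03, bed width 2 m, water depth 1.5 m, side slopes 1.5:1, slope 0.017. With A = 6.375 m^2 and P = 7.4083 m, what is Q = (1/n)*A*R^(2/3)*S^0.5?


R = A/P = 6.375/7.4083 = 0.860521
Q = (1/0.03) * 6.375 * 0.860521^(2/3) * 0.017^0.5

25.0663 m^3/s


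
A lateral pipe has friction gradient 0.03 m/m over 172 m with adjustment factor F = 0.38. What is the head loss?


hf = J * L * F = 0.03 * 172 * 0.38 = 1.9608 m

1.9608 m


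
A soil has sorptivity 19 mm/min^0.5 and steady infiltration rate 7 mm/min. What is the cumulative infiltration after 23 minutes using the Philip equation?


F = S*sqrt(t) + A*t
F = 19*sqrt(23) + 7*23
F = 19*4.795832 + 161

252.1208 mm


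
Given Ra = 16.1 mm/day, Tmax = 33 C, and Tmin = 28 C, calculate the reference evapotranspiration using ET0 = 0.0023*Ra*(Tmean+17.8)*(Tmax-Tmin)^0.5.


Tmean = (Tmax + Tmin)/2 = (33 + 28)/2 = 30.5
ET0 = 0.0023 * 16.1 * (30.5 + 17.8) * sqrt(33 - 28)
ET0 = 0.0023 * 16.1 * 48.3 * 2.236068

3.9993 mm/day


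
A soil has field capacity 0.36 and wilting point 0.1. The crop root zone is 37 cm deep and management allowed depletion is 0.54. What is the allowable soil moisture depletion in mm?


SMD = (FC - PWP) * d * MAD * 10
SMD = (0.36 - 0.1) * 37 * 0.54 * 10
SMD = 0.2600 * 37 * 0.54 * 10

51.9480 mm


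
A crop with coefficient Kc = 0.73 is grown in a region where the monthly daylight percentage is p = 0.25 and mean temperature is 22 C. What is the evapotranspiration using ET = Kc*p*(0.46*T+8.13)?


ET = Kc * p * (0.46*T + 8.13)
ET = 0.73 * 0.25 * (0.46*22 + 8.13)
ET = 0.73 * 0.25 * 18.2500

3.3306 mm/day


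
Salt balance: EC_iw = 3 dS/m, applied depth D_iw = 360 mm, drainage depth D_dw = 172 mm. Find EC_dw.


EC_dw = EC_iw * D_iw / D_dw
EC_dw = 3 * 360 / 172
EC_dw = 1080 / 172

6.2791 dS/m


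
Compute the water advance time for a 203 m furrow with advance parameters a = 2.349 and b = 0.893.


t = (L/a)^(1/b)
t = (203/2.349)^(1/0.893)
t = 86.419753^(1/0.893)

147.4550 min


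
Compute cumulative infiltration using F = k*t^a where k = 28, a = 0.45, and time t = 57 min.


F = k * t^a = 28 * 57^0.45
F = 28 * 6.167990

172.7037 mm


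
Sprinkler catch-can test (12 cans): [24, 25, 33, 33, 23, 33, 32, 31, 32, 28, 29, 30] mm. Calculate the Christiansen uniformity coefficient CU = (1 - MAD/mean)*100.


mean = 29.416667 mm
MAD = 3.013889 mm
CU = (1 - 3.013889/29.416667)*100

89.7545 %


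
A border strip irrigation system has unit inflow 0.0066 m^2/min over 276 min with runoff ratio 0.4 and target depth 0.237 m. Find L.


L = q*t/((1+r)*Z)
L = 0.0066*276/((1+0.4)*0.237)
L = 1.8216/0.3318

5.4901 m


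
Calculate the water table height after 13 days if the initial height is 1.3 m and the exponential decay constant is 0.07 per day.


m = m0 * exp(-k*t)
m = 1.3 * exp(-0.07 * 13)
m = 1.3 * exp(-0.9100)

0.5233 m


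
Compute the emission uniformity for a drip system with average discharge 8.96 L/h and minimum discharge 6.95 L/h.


EU = (q_min/q_avg)*100 = (6.95/8.96)*100 = 77.5670%

77.5670 %


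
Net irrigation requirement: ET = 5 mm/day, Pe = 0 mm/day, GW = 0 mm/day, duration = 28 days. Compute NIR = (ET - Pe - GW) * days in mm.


Daily deficit = ET - Pe - GW = 5 - 0 - 0 = 5 mm/day
NIR = 5 * 28 = 140 mm

140.0000 mm


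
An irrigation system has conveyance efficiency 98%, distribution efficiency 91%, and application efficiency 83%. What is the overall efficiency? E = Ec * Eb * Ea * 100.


Ec = 0.98, Eb = 0.91, Ea = 0.83
E = 0.98 * 0.91 * 0.83 * 100 = 74.0194%

74.0194 %


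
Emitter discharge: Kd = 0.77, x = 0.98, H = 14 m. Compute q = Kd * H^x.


q = Kd * H^x = 0.77 * 14^0.98 = 0.77 * 13.280226

10.2258 L/h


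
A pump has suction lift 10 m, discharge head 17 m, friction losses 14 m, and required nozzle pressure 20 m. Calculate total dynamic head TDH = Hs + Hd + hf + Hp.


TDH = Hs + Hd + hf + Hp = 10 + 17 + 14 + 20 = 61

61 m


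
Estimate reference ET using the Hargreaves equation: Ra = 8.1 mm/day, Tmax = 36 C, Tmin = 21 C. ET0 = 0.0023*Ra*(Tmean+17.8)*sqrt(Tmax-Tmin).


Tmean = (Tmax + Tmin)/2 = (36 + 21)/2 = 28.5
ET0 = 0.0023 * 8.1 * (28.5 + 17.8) * sqrt(36 - 21)
ET0 = 0.0023 * 8.1 * 46.3 * 3.872983

3.3407 mm/day


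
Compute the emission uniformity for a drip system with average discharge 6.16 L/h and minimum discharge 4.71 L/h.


EU = (q_min/q_avg)*100 = (4.71/6.16)*100 = 76.4610%

76.4610 %


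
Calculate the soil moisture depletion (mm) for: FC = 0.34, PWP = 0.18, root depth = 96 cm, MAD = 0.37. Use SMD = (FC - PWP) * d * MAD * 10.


SMD = (FC - PWP) * d * MAD * 10
SMD = (0.34 - 0.18) * 96 * 0.37 * 10
SMD = 0.1600 * 96 * 0.37 * 10

56.8320 mm


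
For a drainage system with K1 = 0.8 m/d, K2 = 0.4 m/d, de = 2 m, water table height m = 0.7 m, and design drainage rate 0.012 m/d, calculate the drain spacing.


S^2 = 8*K2*de*m/q + 4*K1*m^2/q
S^2 = 8*0.4*2*0.7/0.012 + 4*0.8*0.7^2/0.012
S = sqrt(504.0000)

22.4499 m


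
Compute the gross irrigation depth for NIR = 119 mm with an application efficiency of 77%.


Ea = 77% = 0.77
GID = NIR / Ea = 119 / 0.77 = 154.5455 mm

154.5455 mm


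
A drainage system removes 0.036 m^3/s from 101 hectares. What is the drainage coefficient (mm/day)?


DC = Q * 86400 / (A * 10000) * 1000
DC = 0.036 * 86400 / (101 * 10000) * 1000
DC = 3110400.0000 / 1010000

3.0796 mm/day


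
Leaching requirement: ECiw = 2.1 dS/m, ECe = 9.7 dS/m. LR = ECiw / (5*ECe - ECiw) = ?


LR = ECiw / (5*ECe - ECiw)
LR = 2.1 / (5*9.7 - 2.1)
LR = 2.1 / 46.4000

0.0453


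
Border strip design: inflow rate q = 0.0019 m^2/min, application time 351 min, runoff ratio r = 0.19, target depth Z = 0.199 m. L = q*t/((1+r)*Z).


L = q*t/((1+r)*Z)
L = 0.0019*351/((1+0.19)*0.199)
L = 0.6669/0.23681

2.8162 m


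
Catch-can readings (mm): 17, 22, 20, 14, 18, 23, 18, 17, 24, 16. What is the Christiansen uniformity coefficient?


mean = 18.900000 mm
MAD = 2.680000 mm
CU = (1 - 2.680000/18.900000)*100

85.8201 %


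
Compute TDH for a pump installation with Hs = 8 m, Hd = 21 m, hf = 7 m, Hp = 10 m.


TDH = Hs + Hd + hf + Hp = 8 + 21 + 7 + 10 = 46

46 m


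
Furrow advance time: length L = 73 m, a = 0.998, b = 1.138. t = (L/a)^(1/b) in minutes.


t = (L/a)^(1/b)
t = (73/0.998)^(1/1.138)
t = 73.146293^(1/1.138)

43.4641 min


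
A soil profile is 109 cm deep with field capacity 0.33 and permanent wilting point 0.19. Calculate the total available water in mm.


AWC = (FC - PWP) * d * 10
AWC = (0.33 - 0.19) * 109 * 10
AWC = 0.1400 * 109 * 10

152.6000 mm


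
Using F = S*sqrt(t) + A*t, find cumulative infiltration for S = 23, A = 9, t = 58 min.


F = S*sqrt(t) + A*t
F = 23*sqrt(58) + 9*58
F = 23*7.615773 + 522

697.1628 mm


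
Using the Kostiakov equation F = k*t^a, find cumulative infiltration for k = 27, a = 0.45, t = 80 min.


F = k * t^a = 27 * 80^0.45
F = 27 * 7.184400

193.9788 mm


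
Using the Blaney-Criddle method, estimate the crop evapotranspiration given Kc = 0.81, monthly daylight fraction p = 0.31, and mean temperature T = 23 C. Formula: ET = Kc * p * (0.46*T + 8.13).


ET = Kc * p * (0.46*T + 8.13)
ET = 0.81 * 0.31 * (0.46*23 + 8.13)
ET = 0.81 * 0.31 * 18.7100

4.6981 mm/day


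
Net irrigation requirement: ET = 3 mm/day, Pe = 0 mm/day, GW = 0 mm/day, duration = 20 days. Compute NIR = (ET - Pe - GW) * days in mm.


Daily deficit = ET - Pe - GW = 3 - 0 - 0 = 3 mm/day
NIR = 3 * 20 = 60 mm

60.0000 mm


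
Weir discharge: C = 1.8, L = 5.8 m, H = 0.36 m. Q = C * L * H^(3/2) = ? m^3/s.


Q = C * L * H^(3/2) = 1.8 * 5.8 * 0.36^1.5 = 1.8 * 5.8 * 0.216000

2.2550 m^3/s


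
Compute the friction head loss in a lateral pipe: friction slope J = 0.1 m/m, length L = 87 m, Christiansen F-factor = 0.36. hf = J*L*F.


hf = J * L * F = 0.1 * 87 * 0.36 = 3.1320 m

3.1320 m


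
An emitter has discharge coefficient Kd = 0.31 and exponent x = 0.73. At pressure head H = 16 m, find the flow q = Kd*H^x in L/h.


q = Kd * H^x = 0.31 * 16^0.73 = 0.31 * 7.568461

2.3462 L/h


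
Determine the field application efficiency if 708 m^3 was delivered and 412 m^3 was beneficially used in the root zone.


Ea = V_root / V_field * 100 = 412 / 708 * 100 = 58.1921%

58.1921 %


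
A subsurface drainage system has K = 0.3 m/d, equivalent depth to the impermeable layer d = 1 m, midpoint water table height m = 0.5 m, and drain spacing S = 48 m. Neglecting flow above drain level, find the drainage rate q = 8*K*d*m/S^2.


q = 8*K*d*m/S^2
q = 8*0.3*1*0.5/48^2
q = 1.2000 / 2304

5.2083e-04 m/d


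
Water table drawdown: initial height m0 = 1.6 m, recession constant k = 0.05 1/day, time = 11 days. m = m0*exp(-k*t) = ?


m = m0 * exp(-k*t)
m = 1.6 * exp(-0.05 * 11)
m = 1.6 * exp(-0.5500)

0.9231 m


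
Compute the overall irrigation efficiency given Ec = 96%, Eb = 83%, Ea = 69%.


Ec = 0.96, Eb = 0.83, Ea = 0.69
E = 0.96 * 0.83 * 0.69 * 100 = 54.9792%

54.9792 %


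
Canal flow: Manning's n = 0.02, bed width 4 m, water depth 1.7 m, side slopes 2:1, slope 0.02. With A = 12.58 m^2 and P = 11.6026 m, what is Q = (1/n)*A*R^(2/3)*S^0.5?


R = A/P = 12.58/11.6026 = 1.084240
Q = (1/0.02) * 12.58 * 1.084240^(2/3) * 0.02^0.5

93.8821 m^3/s


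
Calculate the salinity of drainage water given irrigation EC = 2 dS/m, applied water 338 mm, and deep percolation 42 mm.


EC_dw = EC_iw * D_iw / D_dw
EC_dw = 2 * 338 / 42
EC_dw = 676 / 42

16.0952 dS/m


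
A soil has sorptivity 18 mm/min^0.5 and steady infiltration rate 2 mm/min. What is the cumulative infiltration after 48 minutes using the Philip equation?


F = S*sqrt(t) + A*t
F = 18*sqrt(48) + 2*48
F = 18*6.928203 + 96

220.7077 mm


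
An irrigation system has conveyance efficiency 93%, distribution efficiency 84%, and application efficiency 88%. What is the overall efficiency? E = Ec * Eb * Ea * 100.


Ec = 0.93, Eb = 0.84, Ea = 0.88
E = 0.93 * 0.84 * 0.88 * 100 = 68.7456%

68.7456 %
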